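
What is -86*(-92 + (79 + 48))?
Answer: -3010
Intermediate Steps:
-86*(-92 + (79 + 48)) = -86*(-92 + 127) = -86*35 = -3010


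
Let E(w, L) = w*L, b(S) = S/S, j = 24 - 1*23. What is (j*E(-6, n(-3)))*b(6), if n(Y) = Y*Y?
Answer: -54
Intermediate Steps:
j = 1 (j = 24 - 23 = 1)
n(Y) = Y²
b(S) = 1
E(w, L) = L*w
(j*E(-6, n(-3)))*b(6) = (1*((-3)²*(-6)))*1 = (1*(9*(-6)))*1 = (1*(-54))*1 = -54*1 = -54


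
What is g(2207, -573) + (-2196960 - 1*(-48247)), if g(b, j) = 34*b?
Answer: -2073675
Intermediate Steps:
g(2207, -573) + (-2196960 - 1*(-48247)) = 34*2207 + (-2196960 - 1*(-48247)) = 75038 + (-2196960 + 48247) = 75038 - 2148713 = -2073675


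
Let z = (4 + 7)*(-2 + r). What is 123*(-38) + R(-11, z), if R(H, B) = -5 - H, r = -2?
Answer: -4668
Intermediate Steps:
z = -44 (z = (4 + 7)*(-2 - 2) = 11*(-4) = -44)
123*(-38) + R(-11, z) = 123*(-38) + (-5 - 1*(-11)) = -4674 + (-5 + 11) = -4674 + 6 = -4668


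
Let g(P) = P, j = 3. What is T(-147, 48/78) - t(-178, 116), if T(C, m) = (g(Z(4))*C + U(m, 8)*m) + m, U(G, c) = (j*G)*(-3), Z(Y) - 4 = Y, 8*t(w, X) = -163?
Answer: -1566181/1352 ≈ -1158.4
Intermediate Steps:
t(w, X) = -163/8 (t(w, X) = (1/8)*(-163) = -163/8)
Z(Y) = 4 + Y
U(G, c) = -9*G (U(G, c) = (3*G)*(-3) = -9*G)
T(C, m) = m - 9*m**2 + 8*C (T(C, m) = ((4 + 4)*C + (-9*m)*m) + m = (8*C - 9*m**2) + m = (-9*m**2 + 8*C) + m = m - 9*m**2 + 8*C)
T(-147, 48/78) - t(-178, 116) = (48/78 - 9*(48/78)**2 + 8*(-147)) - 1*(-163/8) = (48*(1/78) - 9*(48*(1/78))**2 - 1176) + 163/8 = (8/13 - 9*(8/13)**2 - 1176) + 163/8 = (8/13 - 9*64/169 - 1176) + 163/8 = (8/13 - 576/169 - 1176) + 163/8 = -199216/169 + 163/8 = -1566181/1352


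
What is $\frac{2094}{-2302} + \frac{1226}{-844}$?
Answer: $- \frac{1147397}{485722} \approx -2.3623$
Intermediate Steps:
$\frac{2094}{-2302} + \frac{1226}{-844} = 2094 \left(- \frac{1}{2302}\right) + 1226 \left(- \frac{1}{844}\right) = - \frac{1047}{1151} - \frac{613}{422} = - \frac{1147397}{485722}$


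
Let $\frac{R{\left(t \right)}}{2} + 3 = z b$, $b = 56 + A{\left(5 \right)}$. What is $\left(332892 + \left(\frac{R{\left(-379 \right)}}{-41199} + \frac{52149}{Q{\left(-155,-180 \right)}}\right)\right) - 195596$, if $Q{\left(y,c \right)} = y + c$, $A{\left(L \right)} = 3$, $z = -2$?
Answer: $\frac{1892764992259}{13801665} \approx 1.3714 \cdot 10^{5}$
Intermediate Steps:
$b = 59$ ($b = 56 + 3 = 59$)
$R{\left(t \right)} = -242$ ($R{\left(t \right)} = -6 + 2 \left(\left(-2\right) 59\right) = -6 + 2 \left(-118\right) = -6 - 236 = -242$)
$Q{\left(y,c \right)} = c + y$
$\left(332892 + \left(\frac{R{\left(-379 \right)}}{-41199} + \frac{52149}{Q{\left(-155,-180 \right)}}\right)\right) - 195596 = \left(332892 + \left(- \frac{242}{-41199} + \frac{52149}{-180 - 155}\right)\right) - 195596 = \left(332892 + \left(\left(-242\right) \left(- \frac{1}{41199}\right) + \frac{52149}{-335}\right)\right) - 195596 = \left(332892 + \left(\frac{242}{41199} + 52149 \left(- \frac{1}{335}\right)\right)\right) - 195596 = \left(332892 + \left(\frac{242}{41199} - \frac{52149}{335}\right)\right) - 195596 = \left(332892 - \frac{2148405581}{13801665}\right) - 195596 = \frac{4592315459599}{13801665} - 195596 = \frac{1892764992259}{13801665}$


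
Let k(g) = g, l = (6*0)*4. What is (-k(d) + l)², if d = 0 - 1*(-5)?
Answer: 25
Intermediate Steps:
l = 0 (l = 0*4 = 0)
d = 5 (d = 0 + 5 = 5)
(-k(d) + l)² = (-1*5 + 0)² = (-5 + 0)² = (-5)² = 25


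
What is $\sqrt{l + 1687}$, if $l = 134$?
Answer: $\sqrt{1821} \approx 42.673$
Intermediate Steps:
$\sqrt{l + 1687} = \sqrt{134 + 1687} = \sqrt{1821}$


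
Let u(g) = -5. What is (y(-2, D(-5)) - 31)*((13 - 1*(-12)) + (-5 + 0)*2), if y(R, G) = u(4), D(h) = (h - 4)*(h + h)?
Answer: -540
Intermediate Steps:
D(h) = 2*h*(-4 + h) (D(h) = (-4 + h)*(2*h) = 2*h*(-4 + h))
y(R, G) = -5
(y(-2, D(-5)) - 31)*((13 - 1*(-12)) + (-5 + 0)*2) = (-5 - 31)*((13 - 1*(-12)) + (-5 + 0)*2) = -36*((13 + 12) - 5*2) = -36*(25 - 10) = -36*15 = -540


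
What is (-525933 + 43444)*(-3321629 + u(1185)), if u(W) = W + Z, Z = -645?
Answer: 1602388910521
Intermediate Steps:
u(W) = -645 + W (u(W) = W - 645 = -645 + W)
(-525933 + 43444)*(-3321629 + u(1185)) = (-525933 + 43444)*(-3321629 + (-645 + 1185)) = -482489*(-3321629 + 540) = -482489*(-3321089) = 1602388910521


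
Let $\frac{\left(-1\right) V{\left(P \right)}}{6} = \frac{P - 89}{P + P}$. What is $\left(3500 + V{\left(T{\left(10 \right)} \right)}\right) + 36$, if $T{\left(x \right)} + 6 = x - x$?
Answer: $\frac{6977}{2} \approx 3488.5$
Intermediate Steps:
$T{\left(x \right)} = -6$ ($T{\left(x \right)} = -6 + \left(x - x\right) = -6 + 0 = -6$)
$V{\left(P \right)} = - \frac{3 \left(-89 + P\right)}{P}$ ($V{\left(P \right)} = - 6 \frac{P - 89}{P + P} = - 6 \frac{-89 + P}{2 P} = - \frac{3 \left(-89 + P\right)}{P}$)
$\left(3500 + V{\left(T{\left(10 \right)} \right)}\right) + 36 = \left(3500 + \left(-3 + \frac{267}{-6}\right)\right) + 36 = \left(3500 + \left(-3 + 267 \left(- \frac{1}{6}\right)\right)\right) + 36 = \left(3500 - \frac{95}{2}\right) + 36 = \frac{6905}{2} + 36 = \frac{6977}{2}$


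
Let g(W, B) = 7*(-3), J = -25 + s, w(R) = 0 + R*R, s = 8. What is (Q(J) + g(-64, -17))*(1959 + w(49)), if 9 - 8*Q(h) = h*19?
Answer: 89380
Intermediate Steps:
w(R) = R² (w(R) = 0 + R² = R²)
J = -17 (J = -25 + 8 = -17)
Q(h) = 9/8 - 19*h/8 (Q(h) = 9/8 - h*19/8 = 9/8 - 19*h/8)
g(W, B) = -21
(Q(J) + g(-64, -17))*(1959 + w(49)) = ((9/8 - 19/8*(-17)) - 21)*(1959 + 49²) = ((9/8 + 323/8) - 21)*(1959 + 2401) = (83/2 - 21)*4360 = (41/2)*4360 = 89380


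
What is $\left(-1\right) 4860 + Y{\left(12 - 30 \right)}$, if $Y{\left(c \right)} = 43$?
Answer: $-4817$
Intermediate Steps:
$\left(-1\right) 4860 + Y{\left(12 - 30 \right)} = \left(-1\right) 4860 + 43 = -4860 + 43 = -4817$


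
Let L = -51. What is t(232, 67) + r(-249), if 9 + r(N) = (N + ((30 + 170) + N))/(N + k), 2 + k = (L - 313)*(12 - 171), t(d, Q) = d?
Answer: 12850077/57625 ≈ 222.99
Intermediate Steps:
k = 57874 (k = -2 + (-51 - 313)*(12 - 171) = -2 - 364*(-159) = -2 + 57876 = 57874)
r(N) = -9 + (200 + 2*N)/(57874 + N) (r(N) = -9 + (N + ((30 + 170) + N))/(N + 57874) = -9 + (N + (200 + N))/(57874 + N) = -9 + (200 + 2*N)/(57874 + N))
t(232, 67) + r(-249) = 232 + (-520666 - 7*(-249))/(57874 - 249) = 232 + (-520666 + 1743)/57625 = 232 + (1/57625)*(-518923) = 232 - 518923/57625 = 12850077/57625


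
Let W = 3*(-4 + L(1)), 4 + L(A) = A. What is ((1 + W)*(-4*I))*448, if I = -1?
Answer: -35840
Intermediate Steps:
L(A) = -4 + A
W = -21 (W = 3*(-4 + (-4 + 1)) = 3*(-4 - 3) = 3*(-7) = -21)
((1 + W)*(-4*I))*448 = ((1 - 21)*(-4*(-1)))*448 = -20*4*448 = -80*448 = -35840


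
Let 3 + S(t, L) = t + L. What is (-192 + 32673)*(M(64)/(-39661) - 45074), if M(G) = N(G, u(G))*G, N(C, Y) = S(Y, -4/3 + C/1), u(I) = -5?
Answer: -58065744926826/39661 ≈ -1.4641e+9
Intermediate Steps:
S(t, L) = -3 + L + t (S(t, L) = -3 + (t + L) = -3 + (L + t) = -3 + L + t)
N(C, Y) = -13/3 + C + Y (N(C, Y) = -3 + (-4/3 + C/1) + Y = -3 + (-4*⅓ + C*1) + Y = -3 + (-4/3 + C) + Y = -13/3 + C + Y)
M(G) = G*(-28/3 + G) (M(G) = (-13/3 + G - 5)*G = (-28/3 + G)*G = G*(-28/3 + G))
(-192 + 32673)*(M(64)/(-39661) - 45074) = (-192 + 32673)*(((⅓)*64*(-28 + 3*64))/(-39661) - 45074) = 32481*(((⅓)*64*(-28 + 192))*(-1/39661) - 45074) = 32481*(((⅓)*64*164)*(-1/39661) - 45074) = 32481*((10496/3)*(-1/39661) - 45074) = 32481*(-10496/118983 - 45074) = 32481*(-5363050238/118983) = -58065744926826/39661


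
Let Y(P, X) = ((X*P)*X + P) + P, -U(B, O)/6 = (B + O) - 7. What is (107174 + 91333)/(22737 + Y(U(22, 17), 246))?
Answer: -66169/3865573 ≈ -0.017118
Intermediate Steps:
U(B, O) = 42 - 6*B - 6*O (U(B, O) = -6*((B + O) - 7) = -6*(-7 + B + O) = 42 - 6*B - 6*O)
Y(P, X) = 2*P + P*X² (Y(P, X) = ((P*X)*X + P) + P = (P*X² + P) + P = (P + P*X²) + P = 2*P + P*X²)
(107174 + 91333)/(22737 + Y(U(22, 17), 246)) = (107174 + 91333)/(22737 + (42 - 6*22 - 6*17)*(2 + 246²)) = 198507/(22737 + (42 - 132 - 102)*(2 + 60516)) = 198507/(22737 - 192*60518) = 198507/(22737 - 11619456) = 198507/(-11596719) = 198507*(-1/11596719) = -66169/3865573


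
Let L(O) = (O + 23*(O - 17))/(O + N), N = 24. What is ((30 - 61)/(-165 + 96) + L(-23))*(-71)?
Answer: 4617556/69 ≈ 66921.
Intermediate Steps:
L(O) = (-391 + 24*O)/(24 + O) (L(O) = (O + 23*(O - 17))/(O + 24) = (O + 23*(-17 + O))/(24 + O) = (O + (-391 + 23*O))/(24 + O) = (-391 + 24*O)/(24 + O))
((30 - 61)/(-165 + 96) + L(-23))*(-71) = ((30 - 61)/(-165 + 96) + (-391 + 24*(-23))/(24 - 23))*(-71) = (-31/(-69) + (-391 - 552)/1)*(-71) = (-31*(-1/69) + 1*(-943))*(-71) = (31/69 - 943)*(-71) = -65036/69*(-71) = 4617556/69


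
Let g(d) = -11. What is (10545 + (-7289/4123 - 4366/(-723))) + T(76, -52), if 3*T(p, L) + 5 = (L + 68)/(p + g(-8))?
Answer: 2043723743753/193760385 ≈ 10548.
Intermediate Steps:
T(p, L) = -5/3 + (68 + L)/(3*(-11 + p)) (T(p, L) = -5/3 + ((L + 68)/(p - 11))/3 = -5/3 + ((68 + L)/(-11 + p))/3 = -5/3 + (68 + L)/(3*(-11 + p)))
(10545 + (-7289/4123 - 4366/(-723))) + T(76, -52) = (10545 + (-7289/4123 - 4366/(-723))) + (123 - 52 - 5*76)/(3*(-11 + 76)) = (10545 + (-7289*1/4123 - 4366*(-1/723))) + (⅓)*(123 - 52 - 380)/65 = (10545 + (-7289/4123 + 4366/723)) + (⅓)*(1/65)*(-309) = (10545 + 12731071/2980929) - 103/65 = 31446627376/2980929 - 103/65 = 2043723743753/193760385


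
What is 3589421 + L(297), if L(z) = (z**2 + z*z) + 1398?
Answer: 3767237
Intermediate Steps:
L(z) = 1398 + 2*z**2 (L(z) = (z**2 + z**2) + 1398 = 2*z**2 + 1398 = 1398 + 2*z**2)
3589421 + L(297) = 3589421 + (1398 + 2*297**2) = 3589421 + (1398 + 2*88209) = 3589421 + (1398 + 176418) = 3589421 + 177816 = 3767237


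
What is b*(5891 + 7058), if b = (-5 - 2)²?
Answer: 634501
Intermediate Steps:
b = 49 (b = (-7)² = 49)
b*(5891 + 7058) = 49*(5891 + 7058) = 49*12949 = 634501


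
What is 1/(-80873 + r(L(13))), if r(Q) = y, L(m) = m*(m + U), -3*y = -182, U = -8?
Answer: -3/242437 ≈ -1.2374e-5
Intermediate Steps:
y = 182/3 (y = -1/3*(-182) = 182/3 ≈ 60.667)
L(m) = m*(-8 + m) (L(m) = m*(m - 8) = m*(-8 + m))
r(Q) = 182/3
1/(-80873 + r(L(13))) = 1/(-80873 + 182/3) = 1/(-242437/3) = -3/242437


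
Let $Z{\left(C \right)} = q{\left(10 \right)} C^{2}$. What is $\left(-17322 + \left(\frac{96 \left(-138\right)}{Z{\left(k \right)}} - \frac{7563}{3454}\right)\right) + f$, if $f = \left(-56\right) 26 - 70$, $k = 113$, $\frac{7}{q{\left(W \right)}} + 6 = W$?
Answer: $- \frac{5819781005933}{308728882} \approx -18851.0$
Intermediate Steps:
$q{\left(W \right)} = \frac{7}{-6 + W}$
$Z{\left(C \right)} = \frac{7 C^{2}}{4}$ ($Z{\left(C \right)} = \frac{7}{-6 + 10} C^{2} = \frac{7}{4} C^{2} = 7 \cdot \frac{1}{4} C^{2} = \frac{7 C^{2}}{4}$)
$f = -1526$ ($f = -1456 - 70 = -1526$)
$\left(-17322 + \left(\frac{96 \left(-138\right)}{Z{\left(k \right)}} - \frac{7563}{3454}\right)\right) + f = \left(-17322 - \left(\frac{7563}{3454} - \frac{96 \left(-138\right)}{\frac{7}{4} \cdot 113^{2}}\right)\right) - 1526 = \left(-17322 - \left(\frac{7563}{3454} + \frac{13248}{\frac{7}{4} \cdot 12769}\right)\right) - 1526 = \left(-17322 - \left(\frac{7563}{3454} + \frac{13248}{\frac{89383}{4}}\right)\right) - 1526 = \left(-17322 - \frac{859037997}{308728882}\right) - 1526 = - \frac{5348660732001}{308728882} - 1526 = - \frac{5819781005933}{308728882}$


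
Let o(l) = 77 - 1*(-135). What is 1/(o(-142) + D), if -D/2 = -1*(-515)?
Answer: -1/818 ≈ -0.0012225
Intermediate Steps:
o(l) = 212 (o(l) = 77 + 135 = 212)
D = -1030 (D = -(-2)*(-515) = -2*515 = -1030)
1/(o(-142) + D) = 1/(212 - 1030) = 1/(-818) = -1/818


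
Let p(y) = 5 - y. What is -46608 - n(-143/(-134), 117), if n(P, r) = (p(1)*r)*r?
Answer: -101364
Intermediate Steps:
n(P, r) = 4*r² (n(P, r) = ((5 - 1*1)*r)*r = ((5 - 1)*r)*r = (4*r)*r = 4*r²)
-46608 - n(-143/(-134), 117) = -46608 - 4*117² = -46608 - 4*13689 = -46608 - 1*54756 = -46608 - 54756 = -101364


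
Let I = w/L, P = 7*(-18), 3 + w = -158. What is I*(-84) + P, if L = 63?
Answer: 266/3 ≈ 88.667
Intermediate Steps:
w = -161 (w = -3 - 158 = -161)
P = -126
I = -23/9 (I = -161/63 = -161*1/63 = -23/9 ≈ -2.5556)
I*(-84) + P = -23/9*(-84) - 126 = 644/3 - 126 = 266/3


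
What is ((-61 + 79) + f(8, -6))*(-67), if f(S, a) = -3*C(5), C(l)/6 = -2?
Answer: -3618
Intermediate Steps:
C(l) = -12 (C(l) = 6*(-2) = -12)
f(S, a) = 36 (f(S, a) = -3*(-12) = 36)
((-61 + 79) + f(8, -6))*(-67) = ((-61 + 79) + 36)*(-67) = (18 + 36)*(-67) = 54*(-67) = -3618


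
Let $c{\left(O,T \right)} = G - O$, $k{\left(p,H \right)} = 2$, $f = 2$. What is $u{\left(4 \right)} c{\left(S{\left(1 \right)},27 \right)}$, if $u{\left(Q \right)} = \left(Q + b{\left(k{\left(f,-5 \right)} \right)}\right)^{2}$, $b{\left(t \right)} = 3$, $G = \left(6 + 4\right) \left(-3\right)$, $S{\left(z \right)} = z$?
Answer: $-1519$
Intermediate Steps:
$G = -30$ ($G = 10 \left(-3\right) = -30$)
$c{\left(O,T \right)} = -30 - O$
$u{\left(Q \right)} = \left(3 + Q\right)^{2}$ ($u{\left(Q \right)} = \left(Q + 3\right)^{2} = \left(3 + Q\right)^{2}$)
$u{\left(4 \right)} c{\left(S{\left(1 \right)},27 \right)} = \left(3 + 4\right)^{2} \left(-30 - 1\right) = 7^{2} \left(-30 - 1\right) = 49 \left(-31\right) = -1519$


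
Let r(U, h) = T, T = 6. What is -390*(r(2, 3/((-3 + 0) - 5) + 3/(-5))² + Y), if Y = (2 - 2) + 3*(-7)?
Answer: -5850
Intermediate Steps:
r(U, h) = 6
Y = -21 (Y = 0 - 21 = -21)
-390*(r(2, 3/((-3 + 0) - 5) + 3/(-5))² + Y) = -390*(6² - 21) = -390*(36 - 21) = -390*15 = -5850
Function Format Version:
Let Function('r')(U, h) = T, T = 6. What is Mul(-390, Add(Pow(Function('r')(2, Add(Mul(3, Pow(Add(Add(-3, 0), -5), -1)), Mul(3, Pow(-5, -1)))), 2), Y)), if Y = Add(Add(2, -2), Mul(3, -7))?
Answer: -5850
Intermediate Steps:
Function('r')(U, h) = 6
Y = -21 (Y = Add(0, -21) = -21)
Mul(-390, Add(Pow(Function('r')(2, Add(Mul(3, Pow(Add(Add(-3, 0), -5), -1)), Mul(3, Pow(-5, -1)))), 2), Y)) = Mul(-390, Add(Pow(6, 2), -21)) = Mul(-390, Add(36, -21)) = Mul(-390, 15) = -5850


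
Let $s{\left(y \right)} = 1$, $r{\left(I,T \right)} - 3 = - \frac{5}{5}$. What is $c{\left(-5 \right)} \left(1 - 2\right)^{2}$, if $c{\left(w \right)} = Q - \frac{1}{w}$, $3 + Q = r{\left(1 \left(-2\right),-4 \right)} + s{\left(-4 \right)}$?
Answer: $\frac{1}{5} \approx 0.2$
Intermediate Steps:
$r{\left(I,T \right)} = 2$ ($r{\left(I,T \right)} = 3 - \frac{5}{5} = 3 - 1 = 2$)
$Q = 0$ ($Q = -3 + \left(2 + 1\right) = -3 + 3 = 0$)
$c{\left(w \right)} = - \frac{1}{w}$ ($c{\left(w \right)} = 0 - \frac{1}{w} = - \frac{1}{w}$)
$c{\left(-5 \right)} \left(1 - 2\right)^{2} = - \frac{1}{-5} \left(1 - 2\right)^{2} = \left(-1\right) \left(- \frac{1}{5}\right) \left(-1\right)^{2} = \frac{1}{5} \cdot 1 = \frac{1}{5}$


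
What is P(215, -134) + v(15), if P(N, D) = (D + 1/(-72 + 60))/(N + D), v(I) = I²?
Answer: 217091/972 ≈ 223.34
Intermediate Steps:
P(N, D) = (-1/12 + D)/(D + N) (P(N, D) = (D + 1/(-12))/(D + N) = (D - 1/12)/(D + N) = (-1/12 + D)/(D + N))
P(215, -134) + v(15) = (-1/12 - 134)/(-134 + 215) + 15² = -1609/12/81 + 225 = (1/81)*(-1609/12) + 225 = -1609/972 + 225 = 217091/972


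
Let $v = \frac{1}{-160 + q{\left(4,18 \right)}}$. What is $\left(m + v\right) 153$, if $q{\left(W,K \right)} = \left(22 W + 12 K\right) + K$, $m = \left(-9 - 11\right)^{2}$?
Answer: $\frac{1101617}{18} \approx 61201.0$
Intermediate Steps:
$m = 400$ ($m = \left(-20\right)^{2} = 400$)
$q{\left(W,K \right)} = 13 K + 22 W$ ($q{\left(W,K \right)} = \left(12 K + 22 W\right) + K = 13 K + 22 W$)
$v = \frac{1}{162}$ ($v = \frac{1}{-160 + \left(13 \cdot 18 + 22 \cdot 4\right)} = \frac{1}{-160 + \left(234 + 88\right)} = \frac{1}{-160 + 322} = \frac{1}{162} \approx 0.0061728$)
$\left(m + v\right) 153 = \left(400 + \frac{1}{162}\right) 153 = \frac{64801}{162} \cdot 153 = \frac{1101617}{18}$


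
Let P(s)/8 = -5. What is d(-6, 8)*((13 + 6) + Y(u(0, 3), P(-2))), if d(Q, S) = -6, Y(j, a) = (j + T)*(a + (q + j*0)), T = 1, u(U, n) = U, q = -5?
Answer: 156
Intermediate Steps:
P(s) = -40 (P(s) = 8*(-5) = -40)
Y(j, a) = (1 + j)*(-5 + a) (Y(j, a) = (j + 1)*(a + (-5 + j*0)) = (1 + j)*(a + (-5 + 0)) = (1 + j)*(a - 5) = (1 + j)*(-5 + a))
d(-6, 8)*((13 + 6) + Y(u(0, 3), P(-2))) = -6*((13 + 6) + (-5 - 40 - 5*0 - 40*0)) = -6*(19 + (-5 - 40 + 0 + 0)) = -6*(19 - 45) = -6*(-26) = 156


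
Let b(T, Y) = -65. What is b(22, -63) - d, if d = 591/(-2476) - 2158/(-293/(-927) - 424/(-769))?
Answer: 3709821075119/1531071740 ≈ 2423.0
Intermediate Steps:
d = -3809340738219/1531071740 (d = 591*(-1/2476) - 2158/(-293*(-1/927) - 424*(-1/769)) = -591/2476 - 2158/(293/927 + 424/769) = -591/2476 - 2158/618365/712863 = -591/2476 - 2158*712863/618365 = -591/2476 - 1538358354/618365 = -3809340738219/1531071740 ≈ -2488.0)
b(22, -63) - d = -65 - 1*(-3809340738219/1531071740) = -65 + 3809340738219/1531071740 = 3709821075119/1531071740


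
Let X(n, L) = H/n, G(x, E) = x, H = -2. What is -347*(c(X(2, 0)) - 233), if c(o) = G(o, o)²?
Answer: 80504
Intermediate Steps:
X(n, L) = -2/n
c(o) = o²
-347*(c(X(2, 0)) - 233) = -347*((-2/2)² - 233) = -347*((-2*½)² - 233) = -347*((-1)² - 233) = -347*(1 - 233) = -347*(-232) = 80504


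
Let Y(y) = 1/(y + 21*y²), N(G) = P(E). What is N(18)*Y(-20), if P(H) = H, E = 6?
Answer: 3/4190 ≈ 0.00071599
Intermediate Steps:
N(G) = 6
N(18)*Y(-20) = 6*(1/((-20)*(1 + 21*(-20)))) = 6*(-1/(20*(1 - 420))) = 6*(-1/20/(-419)) = 6*(-1/20*(-1/419)) = 6*(1/8380) = 3/4190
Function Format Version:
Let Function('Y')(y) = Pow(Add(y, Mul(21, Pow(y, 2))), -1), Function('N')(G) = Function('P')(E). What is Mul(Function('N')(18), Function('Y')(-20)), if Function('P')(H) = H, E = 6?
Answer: Rational(3, 4190) ≈ 0.00071599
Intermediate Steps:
Function('N')(G) = 6
Mul(Function('N')(18), Function('Y')(-20)) = Mul(6, Mul(Pow(-20, -1), Pow(Add(1, Mul(21, -20)), -1))) = Mul(6, Mul(Rational(-1, 20), Pow(Add(1, -420), -1))) = Mul(6, Mul(Rational(-1, 20), Pow(-419, -1))) = Mul(6, Mul(Rational(-1, 20), Rational(-1, 419))) = Mul(6, Rational(1, 8380)) = Rational(3, 4190)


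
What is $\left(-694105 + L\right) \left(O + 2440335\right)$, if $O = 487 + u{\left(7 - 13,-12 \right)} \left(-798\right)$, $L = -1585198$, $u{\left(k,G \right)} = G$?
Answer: $-5585199512594$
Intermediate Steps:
$O = 10063$ ($O = 487 - -9576 = 487 + 9576 = 10063$)
$\left(-694105 + L\right) \left(O + 2440335\right) = \left(-694105 - 1585198\right) \left(10063 + 2440335\right) = \left(-2279303\right) 2450398 = -5585199512594$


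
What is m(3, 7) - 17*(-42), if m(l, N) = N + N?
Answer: 728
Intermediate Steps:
m(l, N) = 2*N
m(3, 7) - 17*(-42) = 2*7 - 17*(-42) = 14 + 714 = 728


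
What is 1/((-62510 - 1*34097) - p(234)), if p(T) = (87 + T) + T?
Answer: -1/97162 ≈ -1.0292e-5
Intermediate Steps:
p(T) = 87 + 2*T
1/((-62510 - 1*34097) - p(234)) = 1/((-62510 - 1*34097) - (87 + 2*234)) = 1/((-62510 - 34097) - (87 + 468)) = 1/(-96607 - 1*555) = 1/(-96607 - 555) = 1/(-97162) = -1/97162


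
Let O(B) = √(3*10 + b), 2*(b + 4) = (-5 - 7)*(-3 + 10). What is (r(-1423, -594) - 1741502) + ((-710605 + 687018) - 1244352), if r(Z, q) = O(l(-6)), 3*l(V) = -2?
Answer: -3009441 + 4*I ≈ -3.0094e+6 + 4.0*I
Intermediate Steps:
l(V) = -⅔ (l(V) = (⅓)*(-2) = -⅔)
b = -46 (b = -4 + ((-5 - 7)*(-3 + 10))/2 = -4 + (-12*7)/2 = -4 + (½)*(-84) = -4 - 42 = -46)
O(B) = 4*I (O(B) = √(3*10 - 46) = √(30 - 46) = √(-16) = 4*I)
r(Z, q) = 4*I
(r(-1423, -594) - 1741502) + ((-710605 + 687018) - 1244352) = (4*I - 1741502) + ((-710605 + 687018) - 1244352) = (-1741502 + 4*I) + (-23587 - 1244352) = (-1741502 + 4*I) - 1267939 = -3009441 + 4*I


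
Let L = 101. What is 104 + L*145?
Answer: 14749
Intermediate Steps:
104 + L*145 = 104 + 101*145 = 104 + 14645 = 14749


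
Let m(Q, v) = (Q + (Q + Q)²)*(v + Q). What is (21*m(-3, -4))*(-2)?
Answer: 9702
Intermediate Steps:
m(Q, v) = (Q + v)*(Q + 4*Q²) (m(Q, v) = (Q + (2*Q)²)*(Q + v) = (Q + 4*Q²)*(Q + v) = (Q + v)*(Q + 4*Q²))
(21*m(-3, -4))*(-2) = (21*(-3*(-3 - 4 + 4*(-3)² + 4*(-3)*(-4))))*(-2) = (21*(-3*(-3 - 4 + 4*9 + 48)))*(-2) = (21*(-3*(-3 - 4 + 36 + 48)))*(-2) = (21*(-3*77))*(-2) = (21*(-231))*(-2) = -4851*(-2) = 9702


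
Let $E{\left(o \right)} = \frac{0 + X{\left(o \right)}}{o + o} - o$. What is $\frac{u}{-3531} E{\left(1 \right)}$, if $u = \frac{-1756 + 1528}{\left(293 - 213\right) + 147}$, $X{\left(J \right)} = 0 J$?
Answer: $- \frac{76}{267179} \approx -0.00028445$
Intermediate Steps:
$X{\left(J \right)} = 0$
$u = - \frac{228}{227}$ ($u = - \frac{228}{80 + 147} = - \frac{228}{227} \approx -1.0044$)
$E{\left(o \right)} = - o$ ($E{\left(o \right)} = \frac{0 + 0}{o + o} - o = \frac{0}{2 o} - o = 0 \frac{1}{2 o} - o = 0 - o = - o$)
$\frac{u}{-3531} E{\left(1 \right)} = - \frac{228}{227 \left(-3531\right)} \left(\left(-1\right) 1\right) = \left(- \frac{228}{227}\right) \left(- \frac{1}{3531}\right) \left(-1\right) = \frac{76}{267179} \left(-1\right) = - \frac{76}{267179}$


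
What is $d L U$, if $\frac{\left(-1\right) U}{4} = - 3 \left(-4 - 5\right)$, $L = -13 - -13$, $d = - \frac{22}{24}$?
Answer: $0$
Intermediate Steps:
$d = - \frac{11}{12}$ ($d = \left(-22\right) \frac{1}{24} = - \frac{11}{12} \approx -0.91667$)
$L = 0$ ($L = -13 + 13 = 0$)
$U = -108$ ($U = - 4 \left(- 3 \left(-4 - 5\right)\right) = - 4 \left(\left(-3\right) \left(-9\right)\right) = \left(-4\right) 27 = -108$)
$d L U = \left(- \frac{11}{12}\right) 0 \left(-108\right) = 0 \left(-108\right) = 0$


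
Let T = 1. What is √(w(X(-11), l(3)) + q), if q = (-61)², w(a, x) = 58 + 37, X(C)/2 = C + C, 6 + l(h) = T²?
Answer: 6*√106 ≈ 61.774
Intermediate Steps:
l(h) = -5 (l(h) = -6 + 1² = -6 + 1 = -5)
X(C) = 4*C (X(C) = 2*(C + C) = 2*(2*C) = 4*C)
w(a, x) = 95
q = 3721
√(w(X(-11), l(3)) + q) = √(95 + 3721) = √3816 = 6*√106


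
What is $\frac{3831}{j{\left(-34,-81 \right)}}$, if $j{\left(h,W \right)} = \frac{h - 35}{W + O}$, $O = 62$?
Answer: $\frac{24263}{23} \approx 1054.9$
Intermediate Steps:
$j{\left(h,W \right)} = \frac{-35 + h}{62 + W}$ ($j{\left(h,W \right)} = \frac{h - 35}{W + 62} = \frac{-35 + h}{62 + W}$)
$\frac{3831}{j{\left(-34,-81 \right)}} = \frac{3831}{\frac{1}{62 - 81} \left(-35 - 34\right)} = \frac{3831}{\frac{1}{-19} \left(-69\right)} = \frac{3831}{\left(- \frac{1}{19}\right) \left(-69\right)} = \frac{3831}{\frac{69}{19}} = 3831 \cdot \frac{19}{69} = \frac{24263}{23}$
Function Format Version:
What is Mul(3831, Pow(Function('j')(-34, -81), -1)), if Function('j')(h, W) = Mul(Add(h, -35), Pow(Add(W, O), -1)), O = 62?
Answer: Rational(24263, 23) ≈ 1054.9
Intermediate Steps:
Function('j')(h, W) = Mul(Pow(Add(62, W), -1), Add(-35, h)) (Function('j')(h, W) = Mul(Add(h, -35), Pow(Add(W, 62), -1)) = Mul(Add(-35, h), Pow(Add(62, W), -1)) = Mul(Pow(Add(62, W), -1), Add(-35, h)))
Mul(3831, Pow(Function('j')(-34, -81), -1)) = Mul(3831, Pow(Mul(Pow(Add(62, -81), -1), Add(-35, -34)), -1)) = Mul(3831, Pow(Mul(Pow(-19, -1), -69), -1)) = Mul(3831, Pow(Mul(Rational(-1, 19), -69), -1)) = Mul(3831, Pow(Rational(69, 19), -1)) = Mul(3831, Rational(19, 69)) = Rational(24263, 23)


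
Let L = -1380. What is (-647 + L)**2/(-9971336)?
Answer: -4108729/9971336 ≈ -0.41205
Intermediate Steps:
(-647 + L)**2/(-9971336) = (-647 - 1380)**2/(-9971336) = (-2027)**2*(-1/9971336) = 4108729*(-1/9971336) = -4108729/9971336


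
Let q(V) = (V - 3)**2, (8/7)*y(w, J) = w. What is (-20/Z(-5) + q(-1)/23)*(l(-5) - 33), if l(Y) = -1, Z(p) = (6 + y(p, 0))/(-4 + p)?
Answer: -1133152/299 ≈ -3789.8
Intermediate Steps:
y(w, J) = 7*w/8
Z(p) = (6 + 7*p/8)/(-4 + p)
q(V) = (-3 + V)**2
(-20/Z(-5) + q(-1)/23)*(l(-5) - 33) = (-20*8*(-4 - 5)/(48 + 7*(-5)) + (-3 - 1)**2/23)*(-1 - 33) = (-20*(-72/(48 - 35)) + (-4)**2*(1/23))*(-34) = (-20/((1/8)*(-1/9)*13) + 16*(1/23))*(-34) = (-20/(-13/72) + 16/23)*(-34) = (-20*(-72/13) + 16/23)*(-34) = (1440/13 + 16/23)*(-34) = (33328/299)*(-34) = -1133152/299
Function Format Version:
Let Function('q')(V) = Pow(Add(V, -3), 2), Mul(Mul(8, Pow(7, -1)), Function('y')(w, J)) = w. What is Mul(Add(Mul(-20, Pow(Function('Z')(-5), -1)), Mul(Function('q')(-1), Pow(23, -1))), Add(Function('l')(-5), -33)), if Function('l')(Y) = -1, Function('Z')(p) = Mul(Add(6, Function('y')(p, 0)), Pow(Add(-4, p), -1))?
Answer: Rational(-1133152, 299) ≈ -3789.8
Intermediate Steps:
Function('y')(w, J) = Mul(Rational(7, 8), w)
Function('Z')(p) = Mul(Pow(Add(-4, p), -1), Add(6, Mul(Rational(7, 8), p))) (Function('Z')(p) = Mul(Add(6, Mul(Rational(7, 8), p)), Pow(Add(-4, p), -1)) = Mul(Pow(Add(-4, p), -1), Add(6, Mul(Rational(7, 8), p))))
Function('q')(V) = Pow(Add(-3, V), 2)
Mul(Add(Mul(-20, Pow(Function('Z')(-5), -1)), Mul(Function('q')(-1), Pow(23, -1))), Add(Function('l')(-5), -33)) = Mul(Add(Mul(-20, Pow(Mul(Rational(1, 8), Pow(Add(-4, -5), -1), Add(48, Mul(7, -5))), -1)), Mul(Pow(Add(-3, -1), 2), Pow(23, -1))), Add(-1, -33)) = Mul(Add(Mul(-20, Pow(Mul(Rational(1, 8), Pow(-9, -1), Add(48, -35)), -1)), Mul(Pow(-4, 2), Rational(1, 23))), -34) = Mul(Add(Mul(-20, Pow(Mul(Rational(1, 8), Rational(-1, 9), 13), -1)), Mul(16, Rational(1, 23))), -34) = Mul(Add(Mul(-20, Pow(Rational(-13, 72), -1)), Rational(16, 23)), -34) = Mul(Add(Mul(-20, Rational(-72, 13)), Rational(16, 23)), -34) = Mul(Add(Rational(1440, 13), Rational(16, 23)), -34) = Mul(Rational(33328, 299), -34) = Rational(-1133152, 299)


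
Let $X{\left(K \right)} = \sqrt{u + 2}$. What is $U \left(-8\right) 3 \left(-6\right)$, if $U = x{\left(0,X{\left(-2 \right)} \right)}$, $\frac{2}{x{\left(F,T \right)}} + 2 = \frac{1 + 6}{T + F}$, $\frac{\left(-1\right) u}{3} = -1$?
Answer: $\frac{2880}{29} + \frac{2016 \sqrt{5}}{29} \approx 254.76$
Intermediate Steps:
$u = 3$ ($u = \left(-3\right) \left(-1\right) = 3$)
$X{\left(K \right)} = \sqrt{5}$ ($X{\left(K \right)} = \sqrt{3 + 2} = \sqrt{5}$)
$x{\left(F,T \right)} = \frac{2}{-2 + \frac{7}{F + T}}$ ($x{\left(F,T \right)} = \frac{2}{-2 + \frac{1 + 6}{T + F}} = \frac{2}{-2 + \frac{7}{F + T}}$)
$U = - \frac{2 \sqrt{5}}{-7 + 2 \sqrt{5}}$ ($U = \frac{2 \left(\left(-1\right) 0 - \sqrt{5}\right)}{-7 + 2 \cdot 0 + 2 \sqrt{5}} = \frac{2 \left(0 - \sqrt{5}\right)}{-7 + 0 + 2 \sqrt{5}} = \frac{2 \left(- \sqrt{5}\right)}{-7 + 2 \sqrt{5}} = - \frac{2 \sqrt{5}}{-7 + 2 \sqrt{5}} \approx 1.7691$)
$U \left(-8\right) 3 \left(-6\right) = \left(\frac{20}{29} + \frac{14 \sqrt{5}}{29}\right) \left(-8\right) 3 \left(-6\right) = \left(\frac{20}{29} + \frac{14 \sqrt{5}}{29}\right) \left(\left(-24\right) \left(-6\right)\right) = \left(\frac{20}{29} + \frac{14 \sqrt{5}}{29}\right) 144 = \frac{2880}{29} + \frac{2016 \sqrt{5}}{29}$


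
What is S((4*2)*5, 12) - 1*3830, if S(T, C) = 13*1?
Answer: -3817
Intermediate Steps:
S(T, C) = 13
S((4*2)*5, 12) - 1*3830 = 13 - 1*3830 = 13 - 3830 = -3817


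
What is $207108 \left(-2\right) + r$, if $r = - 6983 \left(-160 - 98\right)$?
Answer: $1387398$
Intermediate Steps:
$r = 1801614$ ($r = - 6983 \left(-160 - 98\right) = \left(-6983\right) \left(-258\right) = 1801614$)
$207108 \left(-2\right) + r = 207108 \left(-2\right) + 1801614 = -414216 + 1801614 = 1387398$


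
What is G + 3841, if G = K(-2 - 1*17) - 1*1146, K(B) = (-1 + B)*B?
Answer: 3075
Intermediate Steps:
K(B) = B*(-1 + B)
G = -766 (G = (-2 - 1*17)*(-1 + (-2 - 1*17)) - 1*1146 = (-2 - 17)*(-1 + (-2 - 17)) - 1146 = -19*(-1 - 19) - 1146 = -19*(-20) - 1146 = 380 - 1146 = -766)
G + 3841 = -766 + 3841 = 3075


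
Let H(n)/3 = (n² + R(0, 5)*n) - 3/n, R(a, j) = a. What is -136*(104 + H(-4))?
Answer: -20978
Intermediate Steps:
H(n) = -9/n + 3*n² (H(n) = 3*((n² + 0*n) - 3/n) = 3*((n² + 0) - 3/n) = 3*(n² - 3/n) = -9/n + 3*n²)
-136*(104 + H(-4)) = -136*(104 + 3*(-3 + (-4)³)/(-4)) = -136*(104 + 3*(-¼)*(-3 - 64)) = -136*(104 + 3*(-¼)*(-67)) = -136*(104 + 201/4) = -136*617/4 = -20978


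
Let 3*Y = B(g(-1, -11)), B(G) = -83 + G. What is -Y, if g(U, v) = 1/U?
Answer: 28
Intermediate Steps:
Y = -28 (Y = (-83 + 1/(-1))/3 = (-83 - 1)/3 = (⅓)*(-84) = -28)
-Y = -1*(-28) = 28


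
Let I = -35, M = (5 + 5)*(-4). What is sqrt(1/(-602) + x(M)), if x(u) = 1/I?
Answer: I*sqrt(5590)/430 ≈ 0.17388*I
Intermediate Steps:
M = -40 (M = 10*(-4) = -40)
x(u) = -1/35 (x(u) = 1/(-35) = -1/35)
sqrt(1/(-602) + x(M)) = sqrt(1/(-602) - 1/35) = sqrt(-1/602 - 1/35) = sqrt(-13/430) = I*sqrt(5590)/430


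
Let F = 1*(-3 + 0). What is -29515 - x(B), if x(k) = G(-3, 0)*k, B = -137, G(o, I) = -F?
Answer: -29104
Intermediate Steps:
F = -3 (F = 1*(-3) = -3)
G(o, I) = 3 (G(o, I) = -1*(-3) = 3)
x(k) = 3*k
-29515 - x(B) = -29515 - 3*(-137) = -29515 - 1*(-411) = -29515 + 411 = -29104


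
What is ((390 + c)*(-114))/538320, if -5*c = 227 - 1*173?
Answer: -4503/56075 ≈ -0.080303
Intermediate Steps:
c = -54/5 (c = -(227 - 1*173)/5 = -(227 - 173)/5 = -1/5*54 = -54/5 ≈ -10.800)
((390 + c)*(-114))/538320 = ((390 - 54/5)*(-114))/538320 = ((1896/5)*(-114))*(1/538320) = -216144/5*1/538320 = -4503/56075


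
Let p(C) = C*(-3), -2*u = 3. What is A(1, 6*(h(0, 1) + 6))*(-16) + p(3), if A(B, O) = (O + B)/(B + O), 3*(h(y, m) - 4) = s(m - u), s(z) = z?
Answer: -25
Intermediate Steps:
u = -3/2 (u = -½*3 = -3/2 ≈ -1.5000)
p(C) = -3*C
h(y, m) = 9/2 + m/3 (h(y, m) = 4 + (m - 1*(-3/2))/3 = 4 + (m + 3/2)/3 = 4 + (3/2 + m)/3 = 4 + (½ + m/3) = 9/2 + m/3)
A(B, O) = 1 (A(B, O) = (B + O)/(B + O) = 1)
A(1, 6*(h(0, 1) + 6))*(-16) + p(3) = 1*(-16) - 3*3 = -16 - 9 = -25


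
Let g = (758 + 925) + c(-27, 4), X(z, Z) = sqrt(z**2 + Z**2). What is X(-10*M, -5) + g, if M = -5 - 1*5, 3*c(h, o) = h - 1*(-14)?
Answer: 5036/3 + 5*sqrt(401) ≈ 1778.8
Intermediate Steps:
c(h, o) = 14/3 + h/3 (c(h, o) = (h - 1*(-14))/3 = (h + 14)/3 = (14 + h)/3 = 14/3 + h/3)
M = -10 (M = -5 - 5 = -10)
X(z, Z) = sqrt(Z**2 + z**2)
g = 5036/3 (g = (758 + 925) + (14/3 + (1/3)*(-27)) = 1683 + (14/3 - 9) = 1683 - 13/3 = 5036/3 ≈ 1678.7)
X(-10*M, -5) + g = sqrt((-5)**2 + (-10*(-10))**2) + 5036/3 = sqrt(25 + 100**2) + 5036/3 = sqrt(25 + 10000) + 5036/3 = sqrt(10025) + 5036/3 = 5*sqrt(401) + 5036/3 = 5036/3 + 5*sqrt(401)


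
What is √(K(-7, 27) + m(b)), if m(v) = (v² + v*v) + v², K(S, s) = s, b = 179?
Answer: 5*√3846 ≈ 310.08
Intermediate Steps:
m(v) = 3*v² (m(v) = (v² + v²) + v² = 2*v² + v² = 3*v²)
√(K(-7, 27) + m(b)) = √(27 + 3*179²) = √(27 + 3*32041) = √(27 + 96123) = √96150 = 5*√3846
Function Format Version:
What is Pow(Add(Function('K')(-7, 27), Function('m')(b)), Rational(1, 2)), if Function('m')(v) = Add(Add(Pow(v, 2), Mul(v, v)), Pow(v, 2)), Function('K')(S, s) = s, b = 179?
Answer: Mul(5, Pow(3846, Rational(1, 2))) ≈ 310.08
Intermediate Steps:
Function('m')(v) = Mul(3, Pow(v, 2)) (Function('m')(v) = Add(Add(Pow(v, 2), Pow(v, 2)), Pow(v, 2)) = Add(Mul(2, Pow(v, 2)), Pow(v, 2)) = Mul(3, Pow(v, 2)))
Pow(Add(Function('K')(-7, 27), Function('m')(b)), Rational(1, 2)) = Pow(Add(27, Mul(3, Pow(179, 2))), Rational(1, 2)) = Pow(Add(27, Mul(3, 32041)), Rational(1, 2)) = Pow(Add(27, 96123), Rational(1, 2)) = Pow(96150, Rational(1, 2)) = Mul(5, Pow(3846, Rational(1, 2)))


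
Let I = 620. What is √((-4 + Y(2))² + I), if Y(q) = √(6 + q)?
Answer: 2*√(161 - 4*√2) ≈ 24.927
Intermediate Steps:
√((-4 + Y(2))² + I) = √((-4 + √(6 + 2))² + 620) = √((-4 + √8)² + 620) = √((-4 + 2*√2)² + 620) = √(620 + (-4 + 2*√2)²)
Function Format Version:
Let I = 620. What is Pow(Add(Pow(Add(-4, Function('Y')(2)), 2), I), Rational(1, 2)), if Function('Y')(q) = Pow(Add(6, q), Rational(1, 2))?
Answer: Mul(2, Pow(Add(161, Mul(-4, Pow(2, Rational(1, 2)))), Rational(1, 2))) ≈ 24.927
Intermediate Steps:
Pow(Add(Pow(Add(-4, Function('Y')(2)), 2), I), Rational(1, 2)) = Pow(Add(Pow(Add(-4, Pow(Add(6, 2), Rational(1, 2))), 2), 620), Rational(1, 2)) = Pow(Add(Pow(Add(-4, Pow(8, Rational(1, 2))), 2), 620), Rational(1, 2)) = Pow(Add(Pow(Add(-4, Mul(2, Pow(2, Rational(1, 2)))), 2), 620), Rational(1, 2)) = Pow(Add(620, Pow(Add(-4, Mul(2, Pow(2, Rational(1, 2)))), 2)), Rational(1, 2))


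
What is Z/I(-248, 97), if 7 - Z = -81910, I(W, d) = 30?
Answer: 81917/30 ≈ 2730.6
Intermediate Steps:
Z = 81917 (Z = 7 - 1*(-81910) = 7 + 81910 = 81917)
Z/I(-248, 97) = 81917/30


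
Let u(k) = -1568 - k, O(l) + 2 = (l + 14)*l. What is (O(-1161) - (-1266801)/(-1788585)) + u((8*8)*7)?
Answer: 792729663288/596195 ≈ 1.3296e+6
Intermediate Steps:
O(l) = -2 + l*(14 + l) (O(l) = -2 + (l + 14)*l = -2 + (14 + l)*l = -2 + l*(14 + l))
(O(-1161) - (-1266801)/(-1788585)) + u((8*8)*7) = ((-2 + (-1161)**2 + 14*(-1161)) - (-1266801)/(-1788585)) + (-1568 - 8*8*7) = ((-2 + 1347921 - 16254) - (-1266801)*(-1)/1788585) + (-1568 - 64*7) = (1331665 - 1*422267/596195) + (-1568 - 1*448) = (1331665 - 422267/596195) + (-1568 - 448) = 793931592408/596195 - 2016 = 792729663288/596195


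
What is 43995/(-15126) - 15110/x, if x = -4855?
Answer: 997209/4895782 ≈ 0.20369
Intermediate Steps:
43995/(-15126) - 15110/x = 43995/(-15126) - 15110/(-4855) = 43995*(-1/15126) - 15110*(-1/4855) = -14665/5042 + 3022/971 = 997209/4895782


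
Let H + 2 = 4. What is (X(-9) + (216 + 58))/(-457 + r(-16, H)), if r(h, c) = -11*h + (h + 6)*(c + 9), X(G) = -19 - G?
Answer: -264/391 ≈ -0.67519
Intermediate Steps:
H = 2 (H = -2 + 4 = 2)
r(h, c) = -11*h + (6 + h)*(9 + c)
(X(-9) + (216 + 58))/(-457 + r(-16, H)) = ((-19 - 1*(-9)) + (216 + 58))/(-457 + (54 - 2*(-16) + 6*2 + 2*(-16))) = ((-19 + 9) + 274)/(-457 + (54 + 32 + 12 - 32)) = (-10 + 274)/(-457 + 66) = 264/(-391) = 264*(-1/391) = -264/391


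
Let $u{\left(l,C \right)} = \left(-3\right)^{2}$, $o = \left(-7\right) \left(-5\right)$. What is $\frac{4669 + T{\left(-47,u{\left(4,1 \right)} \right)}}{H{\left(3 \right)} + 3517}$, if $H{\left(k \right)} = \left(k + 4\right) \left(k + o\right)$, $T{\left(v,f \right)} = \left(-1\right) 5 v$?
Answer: $\frac{4904}{3783} \approx 1.2963$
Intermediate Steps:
$o = 35$
$u{\left(l,C \right)} = 9$
$T{\left(v,f \right)} = - 5 v$
$H{\left(k \right)} = \left(4 + k\right) \left(35 + k\right)$ ($H{\left(k \right)} = \left(k + 4\right) \left(k + 35\right) = \left(4 + k\right) \left(35 + k\right)$)
$\frac{4669 + T{\left(-47,u{\left(4,1 \right)} \right)}}{H{\left(3 \right)} + 3517} = \frac{4669 - -235}{\left(140 + 3^{2} + 39 \cdot 3\right) + 3517} = \frac{4669 + 235}{\left(140 + 9 + 117\right) + 3517} = \frac{4904}{266 + 3517} = \frac{4904}{3783}$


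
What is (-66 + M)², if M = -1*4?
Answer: 4900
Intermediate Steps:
M = -4
(-66 + M)² = (-66 - 4)² = (-70)² = 4900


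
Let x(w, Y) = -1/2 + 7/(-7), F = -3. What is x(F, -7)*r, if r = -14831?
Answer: 44493/2 ≈ 22247.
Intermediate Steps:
x(w, Y) = -3/2 (x(w, Y) = -1*½ + 7*(-⅐) = -½ - 1 = -3/2)
x(F, -7)*r = -3/2*(-14831) = 44493/2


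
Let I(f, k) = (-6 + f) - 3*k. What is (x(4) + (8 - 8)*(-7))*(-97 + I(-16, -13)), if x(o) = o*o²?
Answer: -5120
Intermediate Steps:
x(o) = o³
I(f, k) = -6 + f - 3*k
(x(4) + (8 - 8)*(-7))*(-97 + I(-16, -13)) = (4³ + (8 - 8)*(-7))*(-97 + (-6 - 16 - 3*(-13))) = (64 + 0*(-7))*(-97 + (-6 - 16 + 39)) = (64 + 0)*(-97 + 17) = 64*(-80) = -5120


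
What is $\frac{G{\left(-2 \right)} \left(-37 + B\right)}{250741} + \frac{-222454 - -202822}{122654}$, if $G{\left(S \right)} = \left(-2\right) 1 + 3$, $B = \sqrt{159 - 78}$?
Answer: $- \frac{2462990812}{15377193307} \approx -0.16017$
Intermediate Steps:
$B = 9$ ($B = \sqrt{81} = 9$)
$G{\left(S \right)} = 1$ ($G{\left(S \right)} = -2 + 3 = 1$)
$\frac{G{\left(-2 \right)} \left(-37 + B\right)}{250741} + \frac{-222454 - -202822}{122654} = \frac{1 \left(-37 + 9\right)}{250741} + \frac{-222454 - -202822}{122654} = 1 \left(-28\right) \frac{1}{250741} + \left(-222454 + 202822\right) \frac{1}{122654} = \left(-28\right) \frac{1}{250741} - \frac{9816}{61327} = - \frac{28}{250741} - \frac{9816}{61327} = - \frac{2462990812}{15377193307}$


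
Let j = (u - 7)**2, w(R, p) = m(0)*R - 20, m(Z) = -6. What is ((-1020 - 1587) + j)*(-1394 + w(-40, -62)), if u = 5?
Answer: 3055922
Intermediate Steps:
w(R, p) = -20 - 6*R (w(R, p) = -6*R - 20 = -20 - 6*R)
j = 4 (j = (5 - 7)**2 = (-2)**2 = 4)
((-1020 - 1587) + j)*(-1394 + w(-40, -62)) = ((-1020 - 1587) + 4)*(-1394 + (-20 - 6*(-40))) = (-2607 + 4)*(-1394 + (-20 + 240)) = -2603*(-1394 + 220) = -2603*(-1174) = 3055922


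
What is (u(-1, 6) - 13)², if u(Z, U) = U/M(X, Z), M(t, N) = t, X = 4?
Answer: 529/4 ≈ 132.25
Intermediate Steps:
u(Z, U) = U/4
(u(-1, 6) - 13)² = ((¼)*6 - 13)² = (3/2 - 13)² = (-23/2)² = 529/4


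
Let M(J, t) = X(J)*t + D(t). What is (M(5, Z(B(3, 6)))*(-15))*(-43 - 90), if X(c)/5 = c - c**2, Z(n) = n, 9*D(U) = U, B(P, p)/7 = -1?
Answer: 4184845/3 ≈ 1.3949e+6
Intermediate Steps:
B(P, p) = -7 (B(P, p) = 7*(-1) = -7)
D(U) = U/9
X(c) = -5*c**2 + 5*c (X(c) = 5*(c - c**2) = -5*c**2 + 5*c)
M(J, t) = t/9 + 5*J*t*(1 - J) (M(J, t) = (5*J*(1 - J))*t + t/9 = 5*J*t*(1 - J) + t/9 = t/9 + 5*J*t*(1 - J))
(M(5, Z(B(3, 6)))*(-15))*(-43 - 90) = (((1/9)*(-7)*(1 - 45*5*(-1 + 5)))*(-15))*(-43 - 90) = (((1/9)*(-7)*(1 - 45*5*4))*(-15))*(-133) = (((1/9)*(-7)*(1 - 900))*(-15))*(-133) = (((1/9)*(-7)*(-899))*(-15))*(-133) = ((6293/9)*(-15))*(-133) = -31465/3*(-133) = 4184845/3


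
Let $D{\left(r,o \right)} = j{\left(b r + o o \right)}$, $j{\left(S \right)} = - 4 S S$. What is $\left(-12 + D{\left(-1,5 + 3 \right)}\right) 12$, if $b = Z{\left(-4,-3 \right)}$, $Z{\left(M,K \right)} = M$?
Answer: $-222096$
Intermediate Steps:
$b = -4$
$j{\left(S \right)} = - 4 S^{2}$
$D{\left(r,o \right)} = - 4 \left(o^{2} - 4 r\right)^{2}$ ($D{\left(r,o \right)} = - 4 \left(- 4 r + o o\right)^{2} = - 4 \left(- 4 r + o^{2}\right)^{2} = - 4 \left(o^{2} - 4 r\right)^{2}$)
$\left(-12 + D{\left(-1,5 + 3 \right)}\right) 12 = \left(-12 - 4 \left(\left(5 + 3\right)^{2} - -4\right)^{2}\right) 12 = \left(-12 - 4 \left(8^{2} + 4\right)^{2}\right) 12 = \left(-12 - 4 \left(64 + 4\right)^{2}\right) 12 = \left(-12 - 4 \cdot 68^{2}\right) 12 = \left(-12 - 18496\right) 12 = \left(-18508\right) 12 = -222096$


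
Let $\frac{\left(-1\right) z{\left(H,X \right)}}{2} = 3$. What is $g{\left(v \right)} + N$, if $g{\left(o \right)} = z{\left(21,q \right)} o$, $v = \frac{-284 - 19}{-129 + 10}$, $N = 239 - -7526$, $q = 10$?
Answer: $\frac{922217}{119} \approx 7749.7$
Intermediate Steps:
$z{\left(H,X \right)} = -6$ ($z{\left(H,X \right)} = \left(-2\right) 3 = -6$)
$N = 7765$ ($N = 239 + 7526 = 7765$)
$v = \frac{303}{119}$ ($v = - \frac{303}{-119} = \left(-303\right) \left(- \frac{1}{119}\right) = \frac{303}{119} \approx 2.5462$)
$g{\left(o \right)} = - 6 o$
$g{\left(v \right)} + N = \left(-6\right) \frac{303}{119} + 7765 = - \frac{1818}{119} + 7765 = \frac{922217}{119}$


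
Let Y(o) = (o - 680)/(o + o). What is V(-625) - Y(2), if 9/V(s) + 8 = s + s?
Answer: 106611/629 ≈ 169.49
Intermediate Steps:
V(s) = 9/(-8 + 2*s) (V(s) = 9/(-8 + (s + s)) = 9/(-8 + 2*s))
Y(o) = (-680 + o)/(2*o) (Y(o) = (-680 + o)/((2*o)) = (-680 + o)*(1/(2*o)) = (-680 + o)/(2*o))
V(-625) - Y(2) = 9/(2*(-4 - 625)) - (-680 + 2)/(2*2) = (9/2)/(-629) - (-678)/(2*2) = (9/2)*(-1/629) - 1*(-339/2) = -9/1258 + 339/2 = 106611/629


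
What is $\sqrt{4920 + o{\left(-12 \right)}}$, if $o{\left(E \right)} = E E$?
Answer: $2 \sqrt{1266} \approx 71.162$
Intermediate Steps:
$o{\left(E \right)} = E^{2}$
$\sqrt{4920 + o{\left(-12 \right)}} = \sqrt{4920 + \left(-12\right)^{2}} = \sqrt{4920 + 144} = \sqrt{5064} = 2 \sqrt{1266}$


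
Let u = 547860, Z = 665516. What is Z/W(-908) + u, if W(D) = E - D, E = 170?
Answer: 295629298/539 ≈ 5.4848e+5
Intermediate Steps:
W(D) = 170 - D
Z/W(-908) + u = 665516/(170 - 1*(-908)) + 547860 = 665516/(170 + 908) + 547860 = 665516/1078 + 547860 = 665516*(1/1078) + 547860 = 332758/539 + 547860 = 295629298/539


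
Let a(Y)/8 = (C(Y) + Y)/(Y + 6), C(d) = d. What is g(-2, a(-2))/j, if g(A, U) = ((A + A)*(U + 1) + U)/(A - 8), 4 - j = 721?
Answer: 2/717 ≈ 0.0027894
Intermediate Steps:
j = -717 (j = 4 - 1*721 = 4 - 721 = -717)
a(Y) = 16*Y/(6 + Y) (a(Y) = 8*((Y + Y)/(Y + 6)) = 8*((2*Y)/(6 + Y)) = 8*(2*Y/(6 + Y)) = 16*Y/(6 + Y))
g(A, U) = (U + 2*A*(1 + U))/(-8 + A) (g(A, U) = ((2*A)*(1 + U) + U)/(-8 + A) = (2*A*(1 + U) + U)/(-8 + A) = (U + 2*A*(1 + U))/(-8 + A))
g(-2, a(-2))/j = ((16*(-2)/(6 - 2) + 2*(-2) + 2*(-2)*(16*(-2)/(6 - 2)))/(-8 - 2))/(-717) = ((16*(-2)/4 - 4 + 2*(-2)*(16*(-2)/4))/(-10))*(-1/717) = -(16*(-2)*(1/4) - 4 + 2*(-2)*(16*(-2)*(1/4)))/10*(-1/717) = -(-8 - 4 + 2*(-2)*(-8))/10*(-1/717) = -(-8 - 4 + 32)/10*(-1/717) = -1/10*20*(-1/717) = -2*(-1/717) = 2/717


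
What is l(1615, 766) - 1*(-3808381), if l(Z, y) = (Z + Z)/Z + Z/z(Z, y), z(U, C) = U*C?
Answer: 2917221379/766 ≈ 3.8084e+6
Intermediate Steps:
z(U, C) = C*U
l(Z, y) = 2 + 1/y (l(Z, y) = (Z + Z)/Z + Z/((y*Z)) = (2*Z)/Z + Z/((Z*y)) = 2 + Z*(1/(Z*y)) = 2 + 1/y)
l(1615, 766) - 1*(-3808381) = (2 + 1/766) - 1*(-3808381) = (2 + 1/766) + 3808381 = 1533/766 + 3808381 = 2917221379/766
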